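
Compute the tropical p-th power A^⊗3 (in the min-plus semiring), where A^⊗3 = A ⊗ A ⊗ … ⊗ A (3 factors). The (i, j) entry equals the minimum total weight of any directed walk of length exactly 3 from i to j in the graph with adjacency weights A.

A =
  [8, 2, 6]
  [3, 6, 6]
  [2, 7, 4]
A^⊗3 =
  [10, 7, 11]
  [8, 10, 11]
  [7, 8, 10]

Each entry (A^⊗3)_ij equals the minimum over all length-3 walks i = v_0 → v_1 → … → v_3 = j of Σ_t A[v_t][v_{t+1}]. For example, for (i, j) = (0, 2) we minimise over 9 possible intermediate vertex sequences; the minimum is 11, attained along the walk 0 → 1 → 0 → 2.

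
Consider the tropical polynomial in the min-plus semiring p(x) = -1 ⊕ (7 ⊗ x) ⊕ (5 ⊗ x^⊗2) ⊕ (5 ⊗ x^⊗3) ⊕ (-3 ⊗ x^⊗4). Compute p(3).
p(3) = -1

A tropical monomial a ⊗ x^⊗i evaluates to a + i · x. Evaluating each term at x = 3:
  Term 0 contributes -1 + 0 · 3 = -1
  Term 1 contributes 7 + 1 · 3 = 10
  Term 2 contributes 5 + 2 · 3 = 11
  Term 3 contributes 5 + 3 · 3 = 14
  Term 4 contributes -3 + 4 · 3 = 9
p(3) = ⊕ of these = min[-1, 10, 11, 14, 9] = -1.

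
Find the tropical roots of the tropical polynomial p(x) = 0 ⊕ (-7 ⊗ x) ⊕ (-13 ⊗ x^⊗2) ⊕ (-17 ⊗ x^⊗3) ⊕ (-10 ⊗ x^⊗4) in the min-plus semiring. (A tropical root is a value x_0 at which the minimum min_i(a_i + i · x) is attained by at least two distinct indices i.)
Roots: {-7, 4, 6, 7}

Each tropical root is a break point of the lower envelope of the lines y = a_i + i · x (there are 5 lines, with slopes 0, 1, ..., 4). Only the lines that attain the minimum somewhere contribute to roots; other lines are dominated. Here the surviving (envelope) indices are i = 4, i = 3, i = 2, i = 1, i = 0.
Intersections between consecutive envelope lines give the roots: for adjacent envelope indices i < j the intersection is x = (a_i − a_j) / (j − i). Reading off the sorted break points: {-7, 4, 6, 7}.
Verification: at each break x_0, at least two indices attain the minimum of min_i(a_i + i · x_0).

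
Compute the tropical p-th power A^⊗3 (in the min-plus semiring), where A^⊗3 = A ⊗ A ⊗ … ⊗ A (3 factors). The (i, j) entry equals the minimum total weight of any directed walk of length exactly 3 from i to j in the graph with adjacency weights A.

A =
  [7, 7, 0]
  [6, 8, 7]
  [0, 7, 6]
A^⊗3 =
  [6, 7, 0]
  [6, 13, 7]
  [0, 7, 6]

Each entry (A^⊗3)_ij equals the minimum over all length-3 walks i = v_0 → v_1 → … → v_3 = j of Σ_t A[v_t][v_{t+1}]. For example, for (i, j) = (0, 2) we minimise over 9 possible intermediate vertex sequences; the minimum is 0, attained along the walk 0 → 2 → 0 → 2.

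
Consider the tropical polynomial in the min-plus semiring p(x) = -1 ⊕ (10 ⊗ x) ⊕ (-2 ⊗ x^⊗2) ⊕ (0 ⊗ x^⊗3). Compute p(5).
p(5) = -1

A tropical monomial a ⊗ x^⊗i evaluates to a + i · x. Evaluating each term at x = 5:
  Term 0 contributes -1 + 0 · 5 = -1
  Term 1 contributes 10 + 1 · 5 = 15
  Term 2 contributes -2 + 2 · 5 = 8
  Term 3 contributes 0 + 3 · 5 = 15
p(5) = ⊕ of these = min[-1, 15, 8, 15] = -1.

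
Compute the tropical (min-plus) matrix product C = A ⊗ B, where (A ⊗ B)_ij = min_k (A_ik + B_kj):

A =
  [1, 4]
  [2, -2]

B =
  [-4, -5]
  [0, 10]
A ⊗ B =
  [-3, -4]
  [-2, -3]

Apply the min-plus product entry-by-entry:
  C[0][0] = min over k of (A[0][0] + B[0][0] = 1 + -4 = -3, A[0][1] + B[1][0] = 4 + 0 = 4) = -3 (attained at k = 0)
  C[0][1] = min over k of (A[0][0] + B[0][1] = 1 + -5 = -4, A[0][1] + B[1][1] = 4 + 10 = 14) = -4 (attained at k = 0)
  C[1][0] = min over k of (A[1][0] + B[0][0] = 2 + -4 = -2, A[1][1] + B[1][0] = -2 + 0 = -2) = -2 (attained at k = 0)
  C[1][1] = min over k of (A[1][0] + B[0][1] = 2 + -5 = -3, A[1][1] + B[1][1] = -2 + 10 = 8) = -3 (attained at k = 0)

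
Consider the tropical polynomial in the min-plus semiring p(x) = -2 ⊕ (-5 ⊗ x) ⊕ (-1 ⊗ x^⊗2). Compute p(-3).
p(-3) = -8

A tropical monomial a ⊗ x^⊗i evaluates to a + i · x. Evaluating each term at x = -3:
  Term 0 contributes -2 + 0 · -3 = -2
  Term 1 contributes -5 + 1 · -3 = -8
  Term 2 contributes -1 + 2 · -3 = -7
p(-3) = ⊕ of these = min[-2, -8, -7] = -8.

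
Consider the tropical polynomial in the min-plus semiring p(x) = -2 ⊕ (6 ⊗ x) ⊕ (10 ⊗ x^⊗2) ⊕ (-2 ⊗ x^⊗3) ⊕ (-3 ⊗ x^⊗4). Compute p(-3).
p(-3) = -15

A tropical monomial a ⊗ x^⊗i evaluates to a + i · x. Evaluating each term at x = -3:
  Term 0 contributes -2 + 0 · -3 = -2
  Term 1 contributes 6 + 1 · -3 = 3
  Term 2 contributes 10 + 2 · -3 = 4
  Term 3 contributes -2 + 3 · -3 = -11
  Term 4 contributes -3 + 4 · -3 = -15
p(-3) = ⊕ of these = min[-2, 3, 4, -11, -15] = -15.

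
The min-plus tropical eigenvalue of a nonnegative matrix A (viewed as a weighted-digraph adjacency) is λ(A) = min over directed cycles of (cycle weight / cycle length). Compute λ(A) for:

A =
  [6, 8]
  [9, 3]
λ(A) = 3

Enumerate directed cycles and compute their means (weight / length). Sample:
  cycle 0 → 0: weight = 6, length = 1, mean = 6/1 ≈ 6.000
  cycle 1 → 1: weight = 3, length = 1, mean = 3/1 ≈ 3.000
  cycle 0 → 1 → 0: weight = 17, length = 2, mean = 17/2 ≈ 8.500
  cycle 1 → 0 → 1: weight = 17, length = 2, mean = 17/2 ≈ 8.500
Minimum mean = 3.000, attained e.g. along the cycle 1 → 1 with weight 3 and length 1. So λ(A) = 3/1 = 3.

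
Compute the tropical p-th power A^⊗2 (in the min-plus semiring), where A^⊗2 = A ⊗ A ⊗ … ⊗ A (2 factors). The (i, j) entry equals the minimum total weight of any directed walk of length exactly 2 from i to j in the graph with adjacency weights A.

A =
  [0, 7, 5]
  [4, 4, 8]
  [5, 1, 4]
A^⊗2 =
  [0, 6, 5]
  [4, 8, 9]
  [5, 5, 8]

Each entry (A^⊗2)_ij equals the minimum over all length-2 walks i = v_0 → v_1 → … → v_2 = j of Σ_t A[v_t][v_{t+1}]. For example, for (i, j) = (0, 2) we minimise over 3 possible intermediate vertex sequences; the minimum is 5, attained along the walk 0 → 0 → 2.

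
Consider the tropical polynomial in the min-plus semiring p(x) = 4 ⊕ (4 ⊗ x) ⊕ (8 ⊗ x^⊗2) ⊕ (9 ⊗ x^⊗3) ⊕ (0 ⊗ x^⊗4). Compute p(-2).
p(-2) = -8

A tropical monomial a ⊗ x^⊗i evaluates to a + i · x. Evaluating each term at x = -2:
  Term 0 contributes 4 + 0 · -2 = 4
  Term 1 contributes 4 + 1 · -2 = 2
  Term 2 contributes 8 + 2 · -2 = 4
  Term 3 contributes 9 + 3 · -2 = 3
  Term 4 contributes 0 + 4 · -2 = -8
p(-2) = ⊕ of these = min[4, 2, 4, 3, -8] = -8.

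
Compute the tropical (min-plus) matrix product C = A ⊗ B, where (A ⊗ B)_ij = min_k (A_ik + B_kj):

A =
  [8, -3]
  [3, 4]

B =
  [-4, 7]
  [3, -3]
A ⊗ B =
  [0, -6]
  [-1, 1]

Apply the min-plus product entry-by-entry:
  C[0][0] = min over k of (A[0][0] + B[0][0] = 8 + -4 = 4, A[0][1] + B[1][0] = -3 + 3 = 0) = 0 (attained at k = 1)
  C[0][1] = min over k of (A[0][0] + B[0][1] = 8 + 7 = 15, A[0][1] + B[1][1] = -3 + -3 = -6) = -6 (attained at k = 1)
  C[1][0] = min over k of (A[1][0] + B[0][0] = 3 + -4 = -1, A[1][1] + B[1][0] = 4 + 3 = 7) = -1 (attained at k = 0)
  C[1][1] = min over k of (A[1][0] + B[0][1] = 3 + 7 = 10, A[1][1] + B[1][1] = 4 + -3 = 1) = 1 (attained at k = 1)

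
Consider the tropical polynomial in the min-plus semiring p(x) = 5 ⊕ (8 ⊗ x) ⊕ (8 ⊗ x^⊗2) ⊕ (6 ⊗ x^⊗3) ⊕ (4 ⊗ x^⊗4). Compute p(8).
p(8) = 5

A tropical monomial a ⊗ x^⊗i evaluates to a + i · x. Evaluating each term at x = 8:
  Term 0 contributes 5 + 0 · 8 = 5
  Term 1 contributes 8 + 1 · 8 = 16
  Term 2 contributes 8 + 2 · 8 = 24
  Term 3 contributes 6 + 3 · 8 = 30
  Term 4 contributes 4 + 4 · 8 = 36
p(8) = ⊕ of these = min[5, 16, 24, 30, 36] = 5.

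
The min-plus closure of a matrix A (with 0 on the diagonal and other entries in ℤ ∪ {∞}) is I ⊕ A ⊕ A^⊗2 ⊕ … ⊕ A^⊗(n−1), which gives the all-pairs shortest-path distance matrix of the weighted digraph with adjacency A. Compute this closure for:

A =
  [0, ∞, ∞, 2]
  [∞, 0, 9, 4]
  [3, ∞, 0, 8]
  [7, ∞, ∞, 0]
Closure =
  [0, ∞, ∞, 2]
  [11, 0, 9, 4]
  [3, ∞, 0, 5]
  [7, ∞, ∞, 0]

This is the Floyd-Warshall all-pairs shortest-path computation. For each intermediate vertex k = 0, 1, …, 3, update dist[i][j] ← min(dist[i][j], dist[i][k] + dist[k][j]). The final matrix gives, for each (i, j), the minimum total weight of any directed path from i to j (possibly empty when i = j).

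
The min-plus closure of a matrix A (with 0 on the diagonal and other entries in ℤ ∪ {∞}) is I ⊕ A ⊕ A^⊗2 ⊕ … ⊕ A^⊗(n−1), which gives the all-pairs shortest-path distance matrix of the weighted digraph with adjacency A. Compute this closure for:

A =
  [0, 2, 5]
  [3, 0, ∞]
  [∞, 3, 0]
Closure =
  [0, 2, 5]
  [3, 0, 8]
  [6, 3, 0]

This is the Floyd-Warshall all-pairs shortest-path computation. For each intermediate vertex k = 0, 1, …, 2, update dist[i][j] ← min(dist[i][j], dist[i][k] + dist[k][j]). The final matrix gives, for each (i, j), the minimum total weight of any directed path from i to j (possibly empty when i = j).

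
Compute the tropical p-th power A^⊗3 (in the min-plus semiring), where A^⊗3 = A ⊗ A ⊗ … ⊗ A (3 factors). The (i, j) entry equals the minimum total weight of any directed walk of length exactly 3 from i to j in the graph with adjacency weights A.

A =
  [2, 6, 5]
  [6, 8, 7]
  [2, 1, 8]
A^⊗3 =
  [6, 8, 9]
  [10, 12, 13]
  [6, 8, 9]

Each entry (A^⊗3)_ij equals the minimum over all length-3 walks i = v_0 → v_1 → … → v_3 = j of Σ_t A[v_t][v_{t+1}]. For example, for (i, j) = (0, 2) we minimise over 9 possible intermediate vertex sequences; the minimum is 9, attained along the walk 0 → 0 → 0 → 2.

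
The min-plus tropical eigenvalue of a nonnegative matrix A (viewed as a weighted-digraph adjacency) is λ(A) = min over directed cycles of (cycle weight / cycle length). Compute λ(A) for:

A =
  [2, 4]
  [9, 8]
λ(A) = 2

Enumerate directed cycles and compute their means (weight / length). Sample:
  cycle 0 → 0: weight = 2, length = 1, mean = 2/1 ≈ 2.000
  cycle 1 → 1: weight = 8, length = 1, mean = 8/1 ≈ 8.000
  cycle 0 → 1 → 0: weight = 13, length = 2, mean = 13/2 ≈ 6.500
  cycle 1 → 0 → 1: weight = 13, length = 2, mean = 13/2 ≈ 6.500
Minimum mean = 2.000, attained e.g. along the cycle 0 → 0 with weight 2 and length 1. So λ(A) = 2/1 = 2.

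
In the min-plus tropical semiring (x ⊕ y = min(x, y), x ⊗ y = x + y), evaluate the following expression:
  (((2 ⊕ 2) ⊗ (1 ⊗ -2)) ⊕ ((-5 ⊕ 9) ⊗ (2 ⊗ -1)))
(((2 ⊕ 2) ⊗ (1 ⊗ -2)) ⊕ ((-5 ⊕ 9) ⊗ (2 ⊗ -1))) = -4

Expand innermost to outermost. Recall ⊕ takes the minimum of its arguments and ⊗ takes their sum. Working out the expression (((2 ⊕ 2) ⊗ (1 ⊗ -2)) ⊕ ((-5 ⊕ 9) ⊗ (2 ⊗ -1))) gives -4.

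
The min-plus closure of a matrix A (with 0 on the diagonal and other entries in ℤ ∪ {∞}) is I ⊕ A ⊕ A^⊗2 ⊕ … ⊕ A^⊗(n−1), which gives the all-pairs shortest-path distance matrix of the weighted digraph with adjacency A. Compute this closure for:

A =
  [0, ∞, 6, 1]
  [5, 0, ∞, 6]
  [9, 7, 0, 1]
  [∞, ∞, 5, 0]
Closure =
  [0, 13, 6, 1]
  [5, 0, 11, 6]
  [9, 7, 0, 1]
  [14, 12, 5, 0]

This is the Floyd-Warshall all-pairs shortest-path computation. For each intermediate vertex k = 0, 1, …, 3, update dist[i][j] ← min(dist[i][j], dist[i][k] + dist[k][j]). The final matrix gives, for each (i, j), the minimum total weight of any directed path from i to j (possibly empty when i = j).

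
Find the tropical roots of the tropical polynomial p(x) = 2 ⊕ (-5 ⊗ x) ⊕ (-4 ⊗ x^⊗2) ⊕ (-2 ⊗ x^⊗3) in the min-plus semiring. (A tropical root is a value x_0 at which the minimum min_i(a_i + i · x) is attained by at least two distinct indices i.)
Roots: {-2, -1, 7}

Each tropical root is a break point of the lower envelope of the lines y = a_i + i · x (there are 4 lines, with slopes 0, 1, ..., 3). Only the lines that attain the minimum somewhere contribute to roots; other lines are dominated. Here the surviving (envelope) indices are i = 3, i = 2, i = 1, i = 0.
Intersections between consecutive envelope lines give the roots: for adjacent envelope indices i < j the intersection is x = (a_i − a_j) / (j − i). Reading off the sorted break points: {-2, -1, 7}.
Verification: at each break x_0, at least two indices attain the minimum of min_i(a_i + i · x_0).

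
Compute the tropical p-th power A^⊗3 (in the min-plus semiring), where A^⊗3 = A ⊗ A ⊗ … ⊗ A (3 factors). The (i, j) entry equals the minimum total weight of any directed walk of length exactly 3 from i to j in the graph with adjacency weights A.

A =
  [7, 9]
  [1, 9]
A^⊗3 =
  [17, 19]
  [11, 17]

Each entry (A^⊗3)_ij equals the minimum over all length-3 walks i = v_0 → v_1 → … → v_3 = j of Σ_t A[v_t][v_{t+1}]. For example, for (i, j) = (0, 1) we minimise over 4 possible intermediate vertex sequences; the minimum is 19, attained along the walk 0 → 1 → 0 → 1.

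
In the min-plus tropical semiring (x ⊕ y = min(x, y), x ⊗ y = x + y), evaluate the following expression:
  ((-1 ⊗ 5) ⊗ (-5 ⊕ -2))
((-1 ⊗ 5) ⊗ (-5 ⊕ -2)) = -1

Expand innermost to outermost. Recall ⊕ takes the minimum of its arguments and ⊗ takes their sum. Working out the expression ((-1 ⊗ 5) ⊗ (-5 ⊕ -2)) gives -1.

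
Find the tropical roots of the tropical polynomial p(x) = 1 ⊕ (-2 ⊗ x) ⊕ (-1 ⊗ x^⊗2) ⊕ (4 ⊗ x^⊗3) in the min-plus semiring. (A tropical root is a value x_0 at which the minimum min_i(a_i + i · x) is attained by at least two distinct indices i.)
Roots: {-5, -1, 3}

Each tropical root is a break point of the lower envelope of the lines y = a_i + i · x (there are 4 lines, with slopes 0, 1, ..., 3). Only the lines that attain the minimum somewhere contribute to roots; other lines are dominated. Here the surviving (envelope) indices are i = 3, i = 2, i = 1, i = 0.
Intersections between consecutive envelope lines give the roots: for adjacent envelope indices i < j the intersection is x = (a_i − a_j) / (j − i). Reading off the sorted break points: {-5, -1, 3}.
Verification: at each break x_0, at least two indices attain the minimum of min_i(a_i + i · x_0).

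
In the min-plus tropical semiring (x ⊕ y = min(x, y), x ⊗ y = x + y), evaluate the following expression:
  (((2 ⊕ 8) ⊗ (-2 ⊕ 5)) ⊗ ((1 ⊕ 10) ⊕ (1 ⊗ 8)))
(((2 ⊕ 8) ⊗ (-2 ⊕ 5)) ⊗ ((1 ⊕ 10) ⊕ (1 ⊗ 8))) = 1

Expand innermost to outermost. Recall ⊕ takes the minimum of its arguments and ⊗ takes their sum. Working out the expression (((2 ⊕ 8) ⊗ (-2 ⊕ 5)) ⊗ ((1 ⊕ 10) ⊕ (1 ⊗ 8))) gives 1.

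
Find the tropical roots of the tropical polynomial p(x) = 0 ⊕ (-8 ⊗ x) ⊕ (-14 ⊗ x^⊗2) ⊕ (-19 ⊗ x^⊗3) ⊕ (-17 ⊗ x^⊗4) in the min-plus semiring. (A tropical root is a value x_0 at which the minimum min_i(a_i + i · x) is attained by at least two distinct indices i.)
Roots: {-2, 5, 6, 8}

Each tropical root is a break point of the lower envelope of the lines y = a_i + i · x (there are 5 lines, with slopes 0, 1, ..., 4). Only the lines that attain the minimum somewhere contribute to roots; other lines are dominated. Here the surviving (envelope) indices are i = 4, i = 3, i = 2, i = 1, i = 0.
Intersections between consecutive envelope lines give the roots: for adjacent envelope indices i < j the intersection is x = (a_i − a_j) / (j − i). Reading off the sorted break points: {-2, 5, 6, 8}.
Verification: at each break x_0, at least two indices attain the minimum of min_i(a_i + i · x_0).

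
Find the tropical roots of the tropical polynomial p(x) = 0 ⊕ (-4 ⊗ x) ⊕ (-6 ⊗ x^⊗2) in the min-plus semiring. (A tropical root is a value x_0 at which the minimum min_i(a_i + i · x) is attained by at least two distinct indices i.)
Roots: {2, 4}

Each tropical root is a break point of the lower envelope of the lines y = a_i + i · x (there are 3 lines, with slopes 0, 1, ..., 2). Only the lines that attain the minimum somewhere contribute to roots; other lines are dominated. Here the surviving (envelope) indices are i = 2, i = 1, i = 0.
Intersections between consecutive envelope lines give the roots: for adjacent envelope indices i < j the intersection is x = (a_i − a_j) / (j − i). Reading off the sorted break points: {2, 4}.
Verification: at each break x_0, at least two indices attain the minimum of min_i(a_i + i · x_0).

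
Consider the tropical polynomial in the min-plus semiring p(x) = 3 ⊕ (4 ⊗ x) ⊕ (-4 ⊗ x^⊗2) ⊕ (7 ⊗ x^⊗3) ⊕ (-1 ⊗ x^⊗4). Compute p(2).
p(2) = 0

A tropical monomial a ⊗ x^⊗i evaluates to a + i · x. Evaluating each term at x = 2:
  Term 0 contributes 3 + 0 · 2 = 3
  Term 1 contributes 4 + 1 · 2 = 6
  Term 2 contributes -4 + 2 · 2 = 0
  Term 3 contributes 7 + 3 · 2 = 13
  Term 4 contributes -1 + 4 · 2 = 7
p(2) = ⊕ of these = min[3, 6, 0, 13, 7] = 0.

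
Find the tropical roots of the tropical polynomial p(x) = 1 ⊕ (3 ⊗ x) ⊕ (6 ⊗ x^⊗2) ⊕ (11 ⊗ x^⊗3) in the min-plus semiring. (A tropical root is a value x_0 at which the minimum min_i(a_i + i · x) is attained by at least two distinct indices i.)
Roots: {-5, -3, -2}

Each tropical root is a break point of the lower envelope of the lines y = a_i + i · x (there are 4 lines, with slopes 0, 1, ..., 3). Only the lines that attain the minimum somewhere contribute to roots; other lines are dominated. Here the surviving (envelope) indices are i = 3, i = 2, i = 1, i = 0.
Intersections between consecutive envelope lines give the roots: for adjacent envelope indices i < j the intersection is x = (a_i − a_j) / (j − i). Reading off the sorted break points: {-5, -3, -2}.
Verification: at each break x_0, at least two indices attain the minimum of min_i(a_i + i · x_0).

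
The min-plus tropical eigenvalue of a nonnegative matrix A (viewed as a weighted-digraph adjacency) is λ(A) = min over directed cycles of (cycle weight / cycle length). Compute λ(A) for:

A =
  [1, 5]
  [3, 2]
λ(A) = 1

Enumerate directed cycles and compute their means (weight / length). Sample:
  cycle 0 → 0: weight = 1, length = 1, mean = 1/1 ≈ 1.000
  cycle 1 → 1: weight = 2, length = 1, mean = 2/1 ≈ 2.000
  cycle 0 → 1 → 0: weight = 8, length = 2, mean = 8/2 ≈ 4.000
  cycle 1 → 0 → 1: weight = 8, length = 2, mean = 8/2 ≈ 4.000
Minimum mean = 1.000, attained e.g. along the cycle 0 → 0 with weight 1 and length 1. So λ(A) = 1/1 = 1.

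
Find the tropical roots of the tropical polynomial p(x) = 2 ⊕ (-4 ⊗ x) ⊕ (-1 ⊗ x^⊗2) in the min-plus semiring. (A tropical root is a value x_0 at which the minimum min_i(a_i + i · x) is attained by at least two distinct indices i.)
Roots: {-3, 6}

Each tropical root is a break point of the lower envelope of the lines y = a_i + i · x (there are 3 lines, with slopes 0, 1, ..., 2). Only the lines that attain the minimum somewhere contribute to roots; other lines are dominated. Here the surviving (envelope) indices are i = 2, i = 1, i = 0.
Intersections between consecutive envelope lines give the roots: for adjacent envelope indices i < j the intersection is x = (a_i − a_j) / (j − i). Reading off the sorted break points: {-3, 6}.
Verification: at each break x_0, at least two indices attain the minimum of min_i(a_i + i · x_0).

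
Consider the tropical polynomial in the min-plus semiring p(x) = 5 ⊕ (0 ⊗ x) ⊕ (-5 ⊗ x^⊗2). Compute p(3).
p(3) = 1

A tropical monomial a ⊗ x^⊗i evaluates to a + i · x. Evaluating each term at x = 3:
  Term 0 contributes 5 + 0 · 3 = 5
  Term 1 contributes 0 + 1 · 3 = 3
  Term 2 contributes -5 + 2 · 3 = 1
p(3) = ⊕ of these = min[5, 3, 1] = 1.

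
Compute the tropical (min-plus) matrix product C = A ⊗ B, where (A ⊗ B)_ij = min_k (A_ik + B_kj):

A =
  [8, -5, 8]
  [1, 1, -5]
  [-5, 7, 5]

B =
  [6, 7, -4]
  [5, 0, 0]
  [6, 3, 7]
A ⊗ B =
  [0, -5, -5]
  [1, -2, -3]
  [1, 2, -9]

Apply the min-plus product entry-by-entry:
  C[0][0] = min over k of (A[0][0] + B[0][0] = 8 + 6 = 14, A[0][1] + B[1][0] = -5 + 5 = 0, A[0][2] + B[2][0] = 8 + 6 = 14) = 0 (attained at k = 1)
  C[0][1] = min over k of (A[0][0] + B[0][1] = 8 + 7 = 15, A[0][1] + B[1][1] = -5 + 0 = -5, A[0][2] + B[2][1] = 8 + 3 = 11) = -5 (attained at k = 1)
  C[0][2] = min over k of (A[0][0] + B[0][2] = 8 + -4 = 4, A[0][1] + B[1][2] = -5 + 0 = -5, A[0][2] + B[2][2] = 8 + 7 = 15) = -5 (attained at k = 1)
  C[1][0] = min over k of (A[1][0] + B[0][0] = 1 + 6 = 7, A[1][1] + B[1][0] = 1 + 5 = 6, A[1][2] + B[2][0] = -5 + 6 = 1) = 1 (attained at k = 2)
  C[1][1] = min over k of (A[1][0] + B[0][1] = 1 + 7 = 8, A[1][1] + B[1][1] = 1 + 0 = 1, A[1][2] + B[2][1] = -5 + 3 = -2) = -2 (attained at k = 2)
  C[1][2] = min over k of (A[1][0] + B[0][2] = 1 + -4 = -3, A[1][1] + B[1][2] = 1 + 0 = 1, A[1][2] + B[2][2] = -5 + 7 = 2) = -3 (attained at k = 0)
  C[2][0] = min over k of (A[2][0] + B[0][0] = -5 + 6 = 1, A[2][1] + B[1][0] = 7 + 5 = 12, A[2][2] + B[2][0] = 5 + 6 = 11) = 1 (attained at k = 0)
  C[2][1] = min over k of (A[2][0] + B[0][1] = -5 + 7 = 2, A[2][1] + B[1][1] = 7 + 0 = 7, A[2][2] + B[2][1] = 5 + 3 = 8) = 2 (attained at k = 0)
  C[2][2] = min over k of (A[2][0] + B[0][2] = -5 + -4 = -9, A[2][1] + B[1][2] = 7 + 0 = 7, A[2][2] + B[2][2] = 5 + 7 = 12) = -9 (attained at k = 0)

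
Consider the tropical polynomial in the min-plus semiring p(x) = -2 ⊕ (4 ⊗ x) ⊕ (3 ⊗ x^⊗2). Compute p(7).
p(7) = -2

A tropical monomial a ⊗ x^⊗i evaluates to a + i · x. Evaluating each term at x = 7:
  Term 0 contributes -2 + 0 · 7 = -2
  Term 1 contributes 4 + 1 · 7 = 11
  Term 2 contributes 3 + 2 · 7 = 17
p(7) = ⊕ of these = min[-2, 11, 17] = -2.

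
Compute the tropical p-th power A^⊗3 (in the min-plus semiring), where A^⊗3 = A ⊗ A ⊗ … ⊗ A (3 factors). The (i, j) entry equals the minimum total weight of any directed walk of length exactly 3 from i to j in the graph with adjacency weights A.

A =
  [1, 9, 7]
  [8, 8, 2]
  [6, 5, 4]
A^⊗3 =
  [3, 11, 9]
  [9, 11, 9]
  [8, 12, 11]

Each entry (A^⊗3)_ij equals the minimum over all length-3 walks i = v_0 → v_1 → … → v_3 = j of Σ_t A[v_t][v_{t+1}]. For example, for (i, j) = (0, 2) we minimise over 9 possible intermediate vertex sequences; the minimum is 9, attained along the walk 0 → 0 → 0 → 2.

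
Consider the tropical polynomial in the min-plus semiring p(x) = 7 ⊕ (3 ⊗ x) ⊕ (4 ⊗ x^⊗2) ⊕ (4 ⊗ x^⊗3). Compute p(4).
p(4) = 7

A tropical monomial a ⊗ x^⊗i evaluates to a + i · x. Evaluating each term at x = 4:
  Term 0 contributes 7 + 0 · 4 = 7
  Term 1 contributes 3 + 1 · 4 = 7
  Term 2 contributes 4 + 2 · 4 = 12
  Term 3 contributes 4 + 3 · 4 = 16
p(4) = ⊕ of these = min[7, 7, 12, 16] = 7.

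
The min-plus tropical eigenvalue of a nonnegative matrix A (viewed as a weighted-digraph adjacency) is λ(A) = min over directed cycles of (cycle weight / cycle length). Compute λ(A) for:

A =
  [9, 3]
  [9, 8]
λ(A) = 6

Enumerate directed cycles and compute their means (weight / length). Sample:
  cycle 0 → 0: weight = 9, length = 1, mean = 9/1 ≈ 9.000
  cycle 1 → 1: weight = 8, length = 1, mean = 8/1 ≈ 8.000
  cycle 0 → 1 → 0: weight = 12, length = 2, mean = 12/2 ≈ 6.000
  cycle 1 → 0 → 1: weight = 12, length = 2, mean = 12/2 ≈ 6.000
Minimum mean = 6.000, attained e.g. along the cycle 0 → 1 → 0 with weight 12 and length 2. So λ(A) = 12/2 = 6.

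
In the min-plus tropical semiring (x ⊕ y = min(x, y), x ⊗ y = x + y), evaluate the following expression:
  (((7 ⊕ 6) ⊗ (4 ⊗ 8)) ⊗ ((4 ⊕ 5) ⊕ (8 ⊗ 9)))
(((7 ⊕ 6) ⊗ (4 ⊗ 8)) ⊗ ((4 ⊕ 5) ⊕ (8 ⊗ 9))) = 22

Expand innermost to outermost. Recall ⊕ takes the minimum of its arguments and ⊗ takes their sum. Working out the expression (((7 ⊕ 6) ⊗ (4 ⊗ 8)) ⊗ ((4 ⊕ 5) ⊕ (8 ⊗ 9))) gives 22.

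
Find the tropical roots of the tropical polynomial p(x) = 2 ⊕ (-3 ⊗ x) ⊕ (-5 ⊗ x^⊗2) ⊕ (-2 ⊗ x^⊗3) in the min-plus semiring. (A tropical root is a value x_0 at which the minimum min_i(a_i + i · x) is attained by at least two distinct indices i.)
Roots: {-3, 2, 5}

Each tropical root is a break point of the lower envelope of the lines y = a_i + i · x (there are 4 lines, with slopes 0, 1, ..., 3). Only the lines that attain the minimum somewhere contribute to roots; other lines are dominated. Here the surviving (envelope) indices are i = 3, i = 2, i = 1, i = 0.
Intersections between consecutive envelope lines give the roots: for adjacent envelope indices i < j the intersection is x = (a_i − a_j) / (j − i). Reading off the sorted break points: {-3, 2, 5}.
Verification: at each break x_0, at least two indices attain the minimum of min_i(a_i + i · x_0).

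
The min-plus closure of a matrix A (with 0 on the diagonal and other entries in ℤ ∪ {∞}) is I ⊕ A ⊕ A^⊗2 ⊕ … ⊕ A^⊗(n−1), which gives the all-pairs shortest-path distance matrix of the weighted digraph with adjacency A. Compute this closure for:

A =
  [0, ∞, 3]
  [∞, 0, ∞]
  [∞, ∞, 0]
Closure =
  [0, ∞, 3]
  [∞, 0, ∞]
  [∞, ∞, 0]

This is the Floyd-Warshall all-pairs shortest-path computation. For each intermediate vertex k = 0, 1, …, 2, update dist[i][j] ← min(dist[i][j], dist[i][k] + dist[k][j]). The final matrix gives, for each (i, j), the minimum total weight of any directed path from i to j (possibly empty when i = j).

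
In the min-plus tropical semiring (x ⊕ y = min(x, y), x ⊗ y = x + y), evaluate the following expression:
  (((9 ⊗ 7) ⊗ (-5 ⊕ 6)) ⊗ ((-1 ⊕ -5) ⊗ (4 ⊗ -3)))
(((9 ⊗ 7) ⊗ (-5 ⊕ 6)) ⊗ ((-1 ⊕ -5) ⊗ (4 ⊗ -3))) = 7

Expand innermost to outermost. Recall ⊕ takes the minimum of its arguments and ⊗ takes their sum. Working out the expression (((9 ⊗ 7) ⊗ (-5 ⊕ 6)) ⊗ ((-1 ⊕ -5) ⊗ (4 ⊗ -3))) gives 7.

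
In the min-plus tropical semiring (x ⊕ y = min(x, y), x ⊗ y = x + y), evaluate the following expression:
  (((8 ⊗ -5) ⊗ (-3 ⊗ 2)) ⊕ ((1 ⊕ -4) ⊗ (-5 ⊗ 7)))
(((8 ⊗ -5) ⊗ (-3 ⊗ 2)) ⊕ ((1 ⊕ -4) ⊗ (-5 ⊗ 7))) = -2

Expand innermost to outermost. Recall ⊕ takes the minimum of its arguments and ⊗ takes their sum. Working out the expression (((8 ⊗ -5) ⊗ (-3 ⊗ 2)) ⊕ ((1 ⊕ -4) ⊗ (-5 ⊗ 7))) gives -2.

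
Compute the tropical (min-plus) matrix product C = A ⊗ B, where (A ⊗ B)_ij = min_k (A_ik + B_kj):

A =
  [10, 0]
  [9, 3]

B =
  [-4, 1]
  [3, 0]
A ⊗ B =
  [3, 0]
  [5, 3]

Apply the min-plus product entry-by-entry:
  C[0][0] = min over k of (A[0][0] + B[0][0] = 10 + -4 = 6, A[0][1] + B[1][0] = 0 + 3 = 3) = 3 (attained at k = 1)
  C[0][1] = min over k of (A[0][0] + B[0][1] = 10 + 1 = 11, A[0][1] + B[1][1] = 0 + 0 = 0) = 0 (attained at k = 1)
  C[1][0] = min over k of (A[1][0] + B[0][0] = 9 + -4 = 5, A[1][1] + B[1][0] = 3 + 3 = 6) = 5 (attained at k = 0)
  C[1][1] = min over k of (A[1][0] + B[0][1] = 9 + 1 = 10, A[1][1] + B[1][1] = 3 + 0 = 3) = 3 (attained at k = 1)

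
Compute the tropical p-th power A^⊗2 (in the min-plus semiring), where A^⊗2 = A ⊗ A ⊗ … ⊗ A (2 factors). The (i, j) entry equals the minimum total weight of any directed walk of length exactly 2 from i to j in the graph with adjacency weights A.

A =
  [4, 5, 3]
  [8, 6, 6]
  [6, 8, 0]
A^⊗2 =
  [8, 9, 3]
  [12, 12, 6]
  [6, 8, 0]

Each entry (A^⊗2)_ij equals the minimum over all length-2 walks i = v_0 → v_1 → … → v_2 = j of Σ_t A[v_t][v_{t+1}]. For example, for (i, j) = (0, 2) we minimise over 3 possible intermediate vertex sequences; the minimum is 3, attained along the walk 0 → 2 → 2.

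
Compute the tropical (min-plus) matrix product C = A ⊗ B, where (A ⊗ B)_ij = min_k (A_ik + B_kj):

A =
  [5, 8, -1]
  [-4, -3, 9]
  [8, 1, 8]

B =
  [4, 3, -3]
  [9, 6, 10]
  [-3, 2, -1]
A ⊗ B =
  [-4, 1, -2]
  [0, -1, -7]
  [5, 7, 5]

Apply the min-plus product entry-by-entry:
  C[0][0] = min over k of (A[0][0] + B[0][0] = 5 + 4 = 9, A[0][1] + B[1][0] = 8 + 9 = 17, A[0][2] + B[2][0] = -1 + -3 = -4) = -4 (attained at k = 2)
  C[0][1] = min over k of (A[0][0] + B[0][1] = 5 + 3 = 8, A[0][1] + B[1][1] = 8 + 6 = 14, A[0][2] + B[2][1] = -1 + 2 = 1) = 1 (attained at k = 2)
  C[0][2] = min over k of (A[0][0] + B[0][2] = 5 + -3 = 2, A[0][1] + B[1][2] = 8 + 10 = 18, A[0][2] + B[2][2] = -1 + -1 = -2) = -2 (attained at k = 2)
  C[1][0] = min over k of (A[1][0] + B[0][0] = -4 + 4 = 0, A[1][1] + B[1][0] = -3 + 9 = 6, A[1][2] + B[2][0] = 9 + -3 = 6) = 0 (attained at k = 0)
  C[1][1] = min over k of (A[1][0] + B[0][1] = -4 + 3 = -1, A[1][1] + B[1][1] = -3 + 6 = 3, A[1][2] + B[2][1] = 9 + 2 = 11) = -1 (attained at k = 0)
  C[1][2] = min over k of (A[1][0] + B[0][2] = -4 + -3 = -7, A[1][1] + B[1][2] = -3 + 10 = 7, A[1][2] + B[2][2] = 9 + -1 = 8) = -7 (attained at k = 0)
  C[2][0] = min over k of (A[2][0] + B[0][0] = 8 + 4 = 12, A[2][1] + B[1][0] = 1 + 9 = 10, A[2][2] + B[2][0] = 8 + -3 = 5) = 5 (attained at k = 2)
  C[2][1] = min over k of (A[2][0] + B[0][1] = 8 + 3 = 11, A[2][1] + B[1][1] = 1 + 6 = 7, A[2][2] + B[2][1] = 8 + 2 = 10) = 7 (attained at k = 1)
  C[2][2] = min over k of (A[2][0] + B[0][2] = 8 + -3 = 5, A[2][1] + B[1][2] = 1 + 10 = 11, A[2][2] + B[2][2] = 8 + -1 = 7) = 5 (attained at k = 0)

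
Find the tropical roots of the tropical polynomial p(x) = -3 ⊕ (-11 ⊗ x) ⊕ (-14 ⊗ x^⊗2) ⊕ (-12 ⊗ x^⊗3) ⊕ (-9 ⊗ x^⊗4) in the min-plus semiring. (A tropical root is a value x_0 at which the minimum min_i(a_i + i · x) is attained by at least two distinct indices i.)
Roots: {-3, -2, 3, 8}

Each tropical root is a break point of the lower envelope of the lines y = a_i + i · x (there are 5 lines, with slopes 0, 1, ..., 4). Only the lines that attain the minimum somewhere contribute to roots; other lines are dominated. Here the surviving (envelope) indices are i = 4, i = 3, i = 2, i = 1, i = 0.
Intersections between consecutive envelope lines give the roots: for adjacent envelope indices i < j the intersection is x = (a_i − a_j) / (j − i). Reading off the sorted break points: {-3, -2, 3, 8}.
Verification: at each break x_0, at least two indices attain the minimum of min_i(a_i + i · x_0).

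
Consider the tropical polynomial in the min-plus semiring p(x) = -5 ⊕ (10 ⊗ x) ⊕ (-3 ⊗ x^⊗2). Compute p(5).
p(5) = -5

A tropical monomial a ⊗ x^⊗i evaluates to a + i · x. Evaluating each term at x = 5:
  Term 0 contributes -5 + 0 · 5 = -5
  Term 1 contributes 10 + 1 · 5 = 15
  Term 2 contributes -3 + 2 · 5 = 7
p(5) = ⊕ of these = min[-5, 15, 7] = -5.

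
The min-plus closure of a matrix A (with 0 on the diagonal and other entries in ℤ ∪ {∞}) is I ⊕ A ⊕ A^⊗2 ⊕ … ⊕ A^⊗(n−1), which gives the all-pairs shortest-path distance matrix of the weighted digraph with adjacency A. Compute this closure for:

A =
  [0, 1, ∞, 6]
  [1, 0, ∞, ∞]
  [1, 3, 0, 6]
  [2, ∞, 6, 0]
Closure =
  [0, 1, 12, 6]
  [1, 0, 13, 7]
  [1, 2, 0, 6]
  [2, 3, 6, 0]

This is the Floyd-Warshall all-pairs shortest-path computation. For each intermediate vertex k = 0, 1, …, 3, update dist[i][j] ← min(dist[i][j], dist[i][k] + dist[k][j]). The final matrix gives, for each (i, j), the minimum total weight of any directed path from i to j (possibly empty when i = j).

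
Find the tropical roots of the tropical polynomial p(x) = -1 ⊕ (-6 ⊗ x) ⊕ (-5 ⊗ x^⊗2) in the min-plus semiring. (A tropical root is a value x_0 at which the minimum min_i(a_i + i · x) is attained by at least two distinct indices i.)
Roots: {-1, 5}

Each tropical root is a break point of the lower envelope of the lines y = a_i + i · x (there are 3 lines, with slopes 0, 1, ..., 2). Only the lines that attain the minimum somewhere contribute to roots; other lines are dominated. Here the surviving (envelope) indices are i = 2, i = 1, i = 0.
Intersections between consecutive envelope lines give the roots: for adjacent envelope indices i < j the intersection is x = (a_i − a_j) / (j − i). Reading off the sorted break points: {-1, 5}.
Verification: at each break x_0, at least two indices attain the minimum of min_i(a_i + i · x_0).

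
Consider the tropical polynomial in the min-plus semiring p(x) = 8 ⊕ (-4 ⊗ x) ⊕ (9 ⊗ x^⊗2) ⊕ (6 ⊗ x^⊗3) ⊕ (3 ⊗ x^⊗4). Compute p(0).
p(0) = -4

A tropical monomial a ⊗ x^⊗i evaluates to a + i · x. Evaluating each term at x = 0:
  Term 0 contributes 8 + 0 · 0 = 8
  Term 1 contributes -4 + 1 · 0 = -4
  Term 2 contributes 9 + 2 · 0 = 9
  Term 3 contributes 6 + 3 · 0 = 6
  Term 4 contributes 3 + 4 · 0 = 3
p(0) = ⊕ of these = min[8, -4, 9, 6, 3] = -4.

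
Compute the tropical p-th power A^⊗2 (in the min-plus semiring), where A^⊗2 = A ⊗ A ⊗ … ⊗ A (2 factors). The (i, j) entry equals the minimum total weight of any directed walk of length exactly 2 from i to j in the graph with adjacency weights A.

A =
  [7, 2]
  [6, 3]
A^⊗2 =
  [8, 5]
  [9, 6]

Each entry (A^⊗2)_ij equals the minimum over all length-2 walks i = v_0 → v_1 → … → v_2 = j of Σ_t A[v_t][v_{t+1}]. For example, for (i, j) = (0, 1) we minimise over 2 possible intermediate vertex sequences; the minimum is 5, attained along the walk 0 → 1 → 1.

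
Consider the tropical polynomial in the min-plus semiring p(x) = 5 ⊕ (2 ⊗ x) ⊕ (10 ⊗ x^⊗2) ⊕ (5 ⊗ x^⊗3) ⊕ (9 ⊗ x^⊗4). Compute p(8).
p(8) = 5

A tropical monomial a ⊗ x^⊗i evaluates to a + i · x. Evaluating each term at x = 8:
  Term 0 contributes 5 + 0 · 8 = 5
  Term 1 contributes 2 + 1 · 8 = 10
  Term 2 contributes 10 + 2 · 8 = 26
  Term 3 contributes 5 + 3 · 8 = 29
  Term 4 contributes 9 + 4 · 8 = 41
p(8) = ⊕ of these = min[5, 10, 26, 29, 41] = 5.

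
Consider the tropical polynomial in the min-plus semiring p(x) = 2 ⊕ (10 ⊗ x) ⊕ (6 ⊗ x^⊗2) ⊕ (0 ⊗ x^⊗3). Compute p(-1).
p(-1) = -3

A tropical monomial a ⊗ x^⊗i evaluates to a + i · x. Evaluating each term at x = -1:
  Term 0 contributes 2 + 0 · -1 = 2
  Term 1 contributes 10 + 1 · -1 = 9
  Term 2 contributes 6 + 2 · -1 = 4
  Term 3 contributes 0 + 3 · -1 = -3
p(-1) = ⊕ of these = min[2, 9, 4, -3] = -3.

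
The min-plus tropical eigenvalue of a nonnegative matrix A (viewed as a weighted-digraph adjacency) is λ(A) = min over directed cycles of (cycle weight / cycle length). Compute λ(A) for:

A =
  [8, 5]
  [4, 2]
λ(A) = 2

Enumerate directed cycles and compute their means (weight / length). Sample:
  cycle 0 → 0: weight = 8, length = 1, mean = 8/1 ≈ 8.000
  cycle 1 → 1: weight = 2, length = 1, mean = 2/1 ≈ 2.000
  cycle 0 → 1 → 0: weight = 9, length = 2, mean = 9/2 ≈ 4.500
  cycle 1 → 0 → 1: weight = 9, length = 2, mean = 9/2 ≈ 4.500
Minimum mean = 2.000, attained e.g. along the cycle 1 → 1 with weight 2 and length 1. So λ(A) = 2/1 = 2.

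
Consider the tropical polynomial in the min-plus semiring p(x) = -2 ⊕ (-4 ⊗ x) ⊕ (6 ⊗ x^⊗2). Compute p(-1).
p(-1) = -5

A tropical monomial a ⊗ x^⊗i evaluates to a + i · x. Evaluating each term at x = -1:
  Term 0 contributes -2 + 0 · -1 = -2
  Term 1 contributes -4 + 1 · -1 = -5
  Term 2 contributes 6 + 2 · -1 = 4
p(-1) = ⊕ of these = min[-2, -5, 4] = -5.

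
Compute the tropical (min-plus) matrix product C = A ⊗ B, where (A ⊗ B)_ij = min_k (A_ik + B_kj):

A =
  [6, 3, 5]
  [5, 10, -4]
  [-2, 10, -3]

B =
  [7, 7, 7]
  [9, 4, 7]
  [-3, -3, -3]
A ⊗ B =
  [2, 2, 2]
  [-7, -7, -7]
  [-6, -6, -6]

Apply the min-plus product entry-by-entry:
  C[0][0] = min over k of (A[0][0] + B[0][0] = 6 + 7 = 13, A[0][1] + B[1][0] = 3 + 9 = 12, A[0][2] + B[2][0] = 5 + -3 = 2) = 2 (attained at k = 2)
  C[0][1] = min over k of (A[0][0] + B[0][1] = 6 + 7 = 13, A[0][1] + B[1][1] = 3 + 4 = 7, A[0][2] + B[2][1] = 5 + -3 = 2) = 2 (attained at k = 2)
  C[0][2] = min over k of (A[0][0] + B[0][2] = 6 + 7 = 13, A[0][1] + B[1][2] = 3 + 7 = 10, A[0][2] + B[2][2] = 5 + -3 = 2) = 2 (attained at k = 2)
  C[1][0] = min over k of (A[1][0] + B[0][0] = 5 + 7 = 12, A[1][1] + B[1][0] = 10 + 9 = 19, A[1][2] + B[2][0] = -4 + -3 = -7) = -7 (attained at k = 2)
  C[1][1] = min over k of (A[1][0] + B[0][1] = 5 + 7 = 12, A[1][1] + B[1][1] = 10 + 4 = 14, A[1][2] + B[2][1] = -4 + -3 = -7) = -7 (attained at k = 2)
  C[1][2] = min over k of (A[1][0] + B[0][2] = 5 + 7 = 12, A[1][1] + B[1][2] = 10 + 7 = 17, A[1][2] + B[2][2] = -4 + -3 = -7) = -7 (attained at k = 2)
  C[2][0] = min over k of (A[2][0] + B[0][0] = -2 + 7 = 5, A[2][1] + B[1][0] = 10 + 9 = 19, A[2][2] + B[2][0] = -3 + -3 = -6) = -6 (attained at k = 2)
  C[2][1] = min over k of (A[2][0] + B[0][1] = -2 + 7 = 5, A[2][1] + B[1][1] = 10 + 4 = 14, A[2][2] + B[2][1] = -3 + -3 = -6) = -6 (attained at k = 2)
  C[2][2] = min over k of (A[2][0] + B[0][2] = -2 + 7 = 5, A[2][1] + B[1][2] = 10 + 7 = 17, A[2][2] + B[2][2] = -3 + -3 = -6) = -6 (attained at k = 2)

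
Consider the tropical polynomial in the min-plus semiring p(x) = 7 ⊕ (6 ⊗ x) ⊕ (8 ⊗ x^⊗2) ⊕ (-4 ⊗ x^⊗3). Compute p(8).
p(8) = 7

A tropical monomial a ⊗ x^⊗i evaluates to a + i · x. Evaluating each term at x = 8:
  Term 0 contributes 7 + 0 · 8 = 7
  Term 1 contributes 6 + 1 · 8 = 14
  Term 2 contributes 8 + 2 · 8 = 24
  Term 3 contributes -4 + 3 · 8 = 20
p(8) = ⊕ of these = min[7, 14, 24, 20] = 7.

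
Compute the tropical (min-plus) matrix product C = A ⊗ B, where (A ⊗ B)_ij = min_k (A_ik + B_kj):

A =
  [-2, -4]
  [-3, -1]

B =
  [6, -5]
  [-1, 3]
A ⊗ B =
  [-5, -7]
  [-2, -8]

Apply the min-plus product entry-by-entry:
  C[0][0] = min over k of (A[0][0] + B[0][0] = -2 + 6 = 4, A[0][1] + B[1][0] = -4 + -1 = -5) = -5 (attained at k = 1)
  C[0][1] = min over k of (A[0][0] + B[0][1] = -2 + -5 = -7, A[0][1] + B[1][1] = -4 + 3 = -1) = -7 (attained at k = 0)
  C[1][0] = min over k of (A[1][0] + B[0][0] = -3 + 6 = 3, A[1][1] + B[1][0] = -1 + -1 = -2) = -2 (attained at k = 1)
  C[1][1] = min over k of (A[1][0] + B[0][1] = -3 + -5 = -8, A[1][1] + B[1][1] = -1 + 3 = 2) = -8 (attained at k = 0)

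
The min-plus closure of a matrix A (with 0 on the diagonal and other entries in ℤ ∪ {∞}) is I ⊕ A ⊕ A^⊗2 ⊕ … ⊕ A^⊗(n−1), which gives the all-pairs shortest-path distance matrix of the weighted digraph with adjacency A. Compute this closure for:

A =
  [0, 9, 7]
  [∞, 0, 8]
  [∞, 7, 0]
Closure =
  [0, 9, 7]
  [∞, 0, 8]
  [∞, 7, 0]

This is the Floyd-Warshall all-pairs shortest-path computation. For each intermediate vertex k = 0, 1, …, 2, update dist[i][j] ← min(dist[i][j], dist[i][k] + dist[k][j]). The final matrix gives, for each (i, j), the minimum total weight of any directed path from i to j (possibly empty when i = j).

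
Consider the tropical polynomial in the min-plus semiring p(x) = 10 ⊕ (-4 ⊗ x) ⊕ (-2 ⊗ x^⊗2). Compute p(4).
p(4) = 0

A tropical monomial a ⊗ x^⊗i evaluates to a + i · x. Evaluating each term at x = 4:
  Term 0 contributes 10 + 0 · 4 = 10
  Term 1 contributes -4 + 1 · 4 = 0
  Term 2 contributes -2 + 2 · 4 = 6
p(4) = ⊕ of these = min[10, 0, 6] = 0.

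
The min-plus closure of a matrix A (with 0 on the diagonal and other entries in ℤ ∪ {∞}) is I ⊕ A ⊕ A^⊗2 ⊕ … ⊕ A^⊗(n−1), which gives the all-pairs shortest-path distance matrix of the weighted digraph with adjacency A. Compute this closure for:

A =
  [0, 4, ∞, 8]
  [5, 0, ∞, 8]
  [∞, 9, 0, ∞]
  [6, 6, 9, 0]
Closure =
  [0, 4, 17, 8]
  [5, 0, 17, 8]
  [14, 9, 0, 17]
  [6, 6, 9, 0]

This is the Floyd-Warshall all-pairs shortest-path computation. For each intermediate vertex k = 0, 1, …, 3, update dist[i][j] ← min(dist[i][j], dist[i][k] + dist[k][j]). The final matrix gives, for each (i, j), the minimum total weight of any directed path from i to j (possibly empty when i = j).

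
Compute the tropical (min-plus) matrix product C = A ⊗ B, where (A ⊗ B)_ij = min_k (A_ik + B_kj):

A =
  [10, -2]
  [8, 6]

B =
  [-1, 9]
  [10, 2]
A ⊗ B =
  [8, 0]
  [7, 8]

Apply the min-plus product entry-by-entry:
  C[0][0] = min over k of (A[0][0] + B[0][0] = 10 + -1 = 9, A[0][1] + B[1][0] = -2 + 10 = 8) = 8 (attained at k = 1)
  C[0][1] = min over k of (A[0][0] + B[0][1] = 10 + 9 = 19, A[0][1] + B[1][1] = -2 + 2 = 0) = 0 (attained at k = 1)
  C[1][0] = min over k of (A[1][0] + B[0][0] = 8 + -1 = 7, A[1][1] + B[1][0] = 6 + 10 = 16) = 7 (attained at k = 0)
  C[1][1] = min over k of (A[1][0] + B[0][1] = 8 + 9 = 17, A[1][1] + B[1][1] = 6 + 2 = 8) = 8 (attained at k = 1)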